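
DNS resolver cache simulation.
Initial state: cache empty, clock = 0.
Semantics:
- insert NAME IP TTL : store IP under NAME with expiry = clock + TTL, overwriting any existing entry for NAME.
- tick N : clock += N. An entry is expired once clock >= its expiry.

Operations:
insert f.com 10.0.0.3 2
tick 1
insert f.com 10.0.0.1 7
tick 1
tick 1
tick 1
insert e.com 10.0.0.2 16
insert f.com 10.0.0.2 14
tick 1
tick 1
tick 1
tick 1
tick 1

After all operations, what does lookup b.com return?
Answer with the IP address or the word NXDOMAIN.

Op 1: insert f.com -> 10.0.0.3 (expiry=0+2=2). clock=0
Op 2: tick 1 -> clock=1.
Op 3: insert f.com -> 10.0.0.1 (expiry=1+7=8). clock=1
Op 4: tick 1 -> clock=2.
Op 5: tick 1 -> clock=3.
Op 6: tick 1 -> clock=4.
Op 7: insert e.com -> 10.0.0.2 (expiry=4+16=20). clock=4
Op 8: insert f.com -> 10.0.0.2 (expiry=4+14=18). clock=4
Op 9: tick 1 -> clock=5.
Op 10: tick 1 -> clock=6.
Op 11: tick 1 -> clock=7.
Op 12: tick 1 -> clock=8.
Op 13: tick 1 -> clock=9.
lookup b.com: not in cache (expired or never inserted)

Answer: NXDOMAIN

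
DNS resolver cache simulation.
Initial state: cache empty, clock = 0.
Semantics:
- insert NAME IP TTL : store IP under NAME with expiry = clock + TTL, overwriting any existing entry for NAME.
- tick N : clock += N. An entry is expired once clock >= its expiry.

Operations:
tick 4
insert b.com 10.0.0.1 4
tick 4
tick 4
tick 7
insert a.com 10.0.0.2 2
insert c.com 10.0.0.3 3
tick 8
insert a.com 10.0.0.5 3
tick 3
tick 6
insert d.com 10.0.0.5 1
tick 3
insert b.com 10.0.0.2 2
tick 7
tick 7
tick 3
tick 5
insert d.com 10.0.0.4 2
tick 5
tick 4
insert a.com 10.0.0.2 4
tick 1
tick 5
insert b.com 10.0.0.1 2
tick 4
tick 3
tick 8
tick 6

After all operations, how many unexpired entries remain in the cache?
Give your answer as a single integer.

Answer: 0

Derivation:
Op 1: tick 4 -> clock=4.
Op 2: insert b.com -> 10.0.0.1 (expiry=4+4=8). clock=4
Op 3: tick 4 -> clock=8. purged={b.com}
Op 4: tick 4 -> clock=12.
Op 5: tick 7 -> clock=19.
Op 6: insert a.com -> 10.0.0.2 (expiry=19+2=21). clock=19
Op 7: insert c.com -> 10.0.0.3 (expiry=19+3=22). clock=19
Op 8: tick 8 -> clock=27. purged={a.com,c.com}
Op 9: insert a.com -> 10.0.0.5 (expiry=27+3=30). clock=27
Op 10: tick 3 -> clock=30. purged={a.com}
Op 11: tick 6 -> clock=36.
Op 12: insert d.com -> 10.0.0.5 (expiry=36+1=37). clock=36
Op 13: tick 3 -> clock=39. purged={d.com}
Op 14: insert b.com -> 10.0.0.2 (expiry=39+2=41). clock=39
Op 15: tick 7 -> clock=46. purged={b.com}
Op 16: tick 7 -> clock=53.
Op 17: tick 3 -> clock=56.
Op 18: tick 5 -> clock=61.
Op 19: insert d.com -> 10.0.0.4 (expiry=61+2=63). clock=61
Op 20: tick 5 -> clock=66. purged={d.com}
Op 21: tick 4 -> clock=70.
Op 22: insert a.com -> 10.0.0.2 (expiry=70+4=74). clock=70
Op 23: tick 1 -> clock=71.
Op 24: tick 5 -> clock=76. purged={a.com}
Op 25: insert b.com -> 10.0.0.1 (expiry=76+2=78). clock=76
Op 26: tick 4 -> clock=80. purged={b.com}
Op 27: tick 3 -> clock=83.
Op 28: tick 8 -> clock=91.
Op 29: tick 6 -> clock=97.
Final cache (unexpired): {} -> size=0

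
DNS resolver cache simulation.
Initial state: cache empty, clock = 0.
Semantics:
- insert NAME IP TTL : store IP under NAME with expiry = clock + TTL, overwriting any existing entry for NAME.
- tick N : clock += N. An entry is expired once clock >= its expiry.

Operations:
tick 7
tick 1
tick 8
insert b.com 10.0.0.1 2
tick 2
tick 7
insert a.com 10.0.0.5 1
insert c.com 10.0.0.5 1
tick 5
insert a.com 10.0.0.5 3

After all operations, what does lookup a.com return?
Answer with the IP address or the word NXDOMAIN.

Answer: 10.0.0.5

Derivation:
Op 1: tick 7 -> clock=7.
Op 2: tick 1 -> clock=8.
Op 3: tick 8 -> clock=16.
Op 4: insert b.com -> 10.0.0.1 (expiry=16+2=18). clock=16
Op 5: tick 2 -> clock=18. purged={b.com}
Op 6: tick 7 -> clock=25.
Op 7: insert a.com -> 10.0.0.5 (expiry=25+1=26). clock=25
Op 8: insert c.com -> 10.0.0.5 (expiry=25+1=26). clock=25
Op 9: tick 5 -> clock=30. purged={a.com,c.com}
Op 10: insert a.com -> 10.0.0.5 (expiry=30+3=33). clock=30
lookup a.com: present, ip=10.0.0.5 expiry=33 > clock=30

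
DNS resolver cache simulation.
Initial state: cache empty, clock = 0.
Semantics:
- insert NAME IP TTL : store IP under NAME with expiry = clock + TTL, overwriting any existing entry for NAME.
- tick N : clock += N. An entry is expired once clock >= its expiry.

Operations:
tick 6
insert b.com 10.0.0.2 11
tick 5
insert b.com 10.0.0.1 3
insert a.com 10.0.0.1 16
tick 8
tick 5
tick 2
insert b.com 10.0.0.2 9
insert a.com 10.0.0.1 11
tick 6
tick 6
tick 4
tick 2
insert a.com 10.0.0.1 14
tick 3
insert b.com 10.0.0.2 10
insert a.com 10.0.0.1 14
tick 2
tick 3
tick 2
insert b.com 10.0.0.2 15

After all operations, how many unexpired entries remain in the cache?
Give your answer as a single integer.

Op 1: tick 6 -> clock=6.
Op 2: insert b.com -> 10.0.0.2 (expiry=6+11=17). clock=6
Op 3: tick 5 -> clock=11.
Op 4: insert b.com -> 10.0.0.1 (expiry=11+3=14). clock=11
Op 5: insert a.com -> 10.0.0.1 (expiry=11+16=27). clock=11
Op 6: tick 8 -> clock=19. purged={b.com}
Op 7: tick 5 -> clock=24.
Op 8: tick 2 -> clock=26.
Op 9: insert b.com -> 10.0.0.2 (expiry=26+9=35). clock=26
Op 10: insert a.com -> 10.0.0.1 (expiry=26+11=37). clock=26
Op 11: tick 6 -> clock=32.
Op 12: tick 6 -> clock=38. purged={a.com,b.com}
Op 13: tick 4 -> clock=42.
Op 14: tick 2 -> clock=44.
Op 15: insert a.com -> 10.0.0.1 (expiry=44+14=58). clock=44
Op 16: tick 3 -> clock=47.
Op 17: insert b.com -> 10.0.0.2 (expiry=47+10=57). clock=47
Op 18: insert a.com -> 10.0.0.1 (expiry=47+14=61). clock=47
Op 19: tick 2 -> clock=49.
Op 20: tick 3 -> clock=52.
Op 21: tick 2 -> clock=54.
Op 22: insert b.com -> 10.0.0.2 (expiry=54+15=69). clock=54
Final cache (unexpired): {a.com,b.com} -> size=2

Answer: 2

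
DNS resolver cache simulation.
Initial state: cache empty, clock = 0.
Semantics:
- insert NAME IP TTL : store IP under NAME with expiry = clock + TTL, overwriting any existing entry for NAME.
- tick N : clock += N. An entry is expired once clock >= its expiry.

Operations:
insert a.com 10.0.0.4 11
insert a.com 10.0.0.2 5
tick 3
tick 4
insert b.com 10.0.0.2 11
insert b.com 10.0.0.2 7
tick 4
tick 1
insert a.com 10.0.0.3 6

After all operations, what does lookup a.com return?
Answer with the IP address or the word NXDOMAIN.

Op 1: insert a.com -> 10.0.0.4 (expiry=0+11=11). clock=0
Op 2: insert a.com -> 10.0.0.2 (expiry=0+5=5). clock=0
Op 3: tick 3 -> clock=3.
Op 4: tick 4 -> clock=7. purged={a.com}
Op 5: insert b.com -> 10.0.0.2 (expiry=7+11=18). clock=7
Op 6: insert b.com -> 10.0.0.2 (expiry=7+7=14). clock=7
Op 7: tick 4 -> clock=11.
Op 8: tick 1 -> clock=12.
Op 9: insert a.com -> 10.0.0.3 (expiry=12+6=18). clock=12
lookup a.com: present, ip=10.0.0.3 expiry=18 > clock=12

Answer: 10.0.0.3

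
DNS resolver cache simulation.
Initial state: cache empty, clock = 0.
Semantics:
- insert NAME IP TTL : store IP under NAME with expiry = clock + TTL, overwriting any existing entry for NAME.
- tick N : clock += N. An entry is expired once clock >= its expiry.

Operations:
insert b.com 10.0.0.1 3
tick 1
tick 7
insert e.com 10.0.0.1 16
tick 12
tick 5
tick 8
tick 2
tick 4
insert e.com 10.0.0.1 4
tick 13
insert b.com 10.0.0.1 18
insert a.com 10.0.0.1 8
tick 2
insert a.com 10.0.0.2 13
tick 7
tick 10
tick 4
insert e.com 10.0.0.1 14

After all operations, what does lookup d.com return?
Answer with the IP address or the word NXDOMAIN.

Answer: NXDOMAIN

Derivation:
Op 1: insert b.com -> 10.0.0.1 (expiry=0+3=3). clock=0
Op 2: tick 1 -> clock=1.
Op 3: tick 7 -> clock=8. purged={b.com}
Op 4: insert e.com -> 10.0.0.1 (expiry=8+16=24). clock=8
Op 5: tick 12 -> clock=20.
Op 6: tick 5 -> clock=25. purged={e.com}
Op 7: tick 8 -> clock=33.
Op 8: tick 2 -> clock=35.
Op 9: tick 4 -> clock=39.
Op 10: insert e.com -> 10.0.0.1 (expiry=39+4=43). clock=39
Op 11: tick 13 -> clock=52. purged={e.com}
Op 12: insert b.com -> 10.0.0.1 (expiry=52+18=70). clock=52
Op 13: insert a.com -> 10.0.0.1 (expiry=52+8=60). clock=52
Op 14: tick 2 -> clock=54.
Op 15: insert a.com -> 10.0.0.2 (expiry=54+13=67). clock=54
Op 16: tick 7 -> clock=61.
Op 17: tick 10 -> clock=71. purged={a.com,b.com}
Op 18: tick 4 -> clock=75.
Op 19: insert e.com -> 10.0.0.1 (expiry=75+14=89). clock=75
lookup d.com: not in cache (expired or never inserted)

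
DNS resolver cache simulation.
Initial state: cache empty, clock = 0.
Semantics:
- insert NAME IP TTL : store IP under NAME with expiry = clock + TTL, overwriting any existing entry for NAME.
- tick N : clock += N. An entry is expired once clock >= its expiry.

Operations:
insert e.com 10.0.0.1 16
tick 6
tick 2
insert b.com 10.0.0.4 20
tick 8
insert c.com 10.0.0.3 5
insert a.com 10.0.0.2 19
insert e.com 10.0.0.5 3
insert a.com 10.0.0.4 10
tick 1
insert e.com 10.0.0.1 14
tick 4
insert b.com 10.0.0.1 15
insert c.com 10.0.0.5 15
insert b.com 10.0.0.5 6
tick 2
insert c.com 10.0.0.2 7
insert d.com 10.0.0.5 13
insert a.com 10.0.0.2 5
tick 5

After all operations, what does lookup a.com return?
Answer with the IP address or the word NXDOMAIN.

Answer: NXDOMAIN

Derivation:
Op 1: insert e.com -> 10.0.0.1 (expiry=0+16=16). clock=0
Op 2: tick 6 -> clock=6.
Op 3: tick 2 -> clock=8.
Op 4: insert b.com -> 10.0.0.4 (expiry=8+20=28). clock=8
Op 5: tick 8 -> clock=16. purged={e.com}
Op 6: insert c.com -> 10.0.0.3 (expiry=16+5=21). clock=16
Op 7: insert a.com -> 10.0.0.2 (expiry=16+19=35). clock=16
Op 8: insert e.com -> 10.0.0.5 (expiry=16+3=19). clock=16
Op 9: insert a.com -> 10.0.0.4 (expiry=16+10=26). clock=16
Op 10: tick 1 -> clock=17.
Op 11: insert e.com -> 10.0.0.1 (expiry=17+14=31). clock=17
Op 12: tick 4 -> clock=21. purged={c.com}
Op 13: insert b.com -> 10.0.0.1 (expiry=21+15=36). clock=21
Op 14: insert c.com -> 10.0.0.5 (expiry=21+15=36). clock=21
Op 15: insert b.com -> 10.0.0.5 (expiry=21+6=27). clock=21
Op 16: tick 2 -> clock=23.
Op 17: insert c.com -> 10.0.0.2 (expiry=23+7=30). clock=23
Op 18: insert d.com -> 10.0.0.5 (expiry=23+13=36). clock=23
Op 19: insert a.com -> 10.0.0.2 (expiry=23+5=28). clock=23
Op 20: tick 5 -> clock=28. purged={a.com,b.com}
lookup a.com: not in cache (expired or never inserted)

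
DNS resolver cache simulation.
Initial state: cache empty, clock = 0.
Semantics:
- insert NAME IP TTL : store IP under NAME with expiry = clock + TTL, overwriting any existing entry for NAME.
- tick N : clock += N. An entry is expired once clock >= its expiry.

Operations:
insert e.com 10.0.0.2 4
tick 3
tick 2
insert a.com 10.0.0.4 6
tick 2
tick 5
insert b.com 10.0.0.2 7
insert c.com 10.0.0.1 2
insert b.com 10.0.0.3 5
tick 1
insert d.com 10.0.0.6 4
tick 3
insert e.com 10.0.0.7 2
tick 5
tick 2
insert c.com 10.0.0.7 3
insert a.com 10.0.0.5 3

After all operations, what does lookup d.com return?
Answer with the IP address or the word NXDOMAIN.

Op 1: insert e.com -> 10.0.0.2 (expiry=0+4=4). clock=0
Op 2: tick 3 -> clock=3.
Op 3: tick 2 -> clock=5. purged={e.com}
Op 4: insert a.com -> 10.0.0.4 (expiry=5+6=11). clock=5
Op 5: tick 2 -> clock=7.
Op 6: tick 5 -> clock=12. purged={a.com}
Op 7: insert b.com -> 10.0.0.2 (expiry=12+7=19). clock=12
Op 8: insert c.com -> 10.0.0.1 (expiry=12+2=14). clock=12
Op 9: insert b.com -> 10.0.0.3 (expiry=12+5=17). clock=12
Op 10: tick 1 -> clock=13.
Op 11: insert d.com -> 10.0.0.6 (expiry=13+4=17). clock=13
Op 12: tick 3 -> clock=16. purged={c.com}
Op 13: insert e.com -> 10.0.0.7 (expiry=16+2=18). clock=16
Op 14: tick 5 -> clock=21. purged={b.com,d.com,e.com}
Op 15: tick 2 -> clock=23.
Op 16: insert c.com -> 10.0.0.7 (expiry=23+3=26). clock=23
Op 17: insert a.com -> 10.0.0.5 (expiry=23+3=26). clock=23
lookup d.com: not in cache (expired or never inserted)

Answer: NXDOMAIN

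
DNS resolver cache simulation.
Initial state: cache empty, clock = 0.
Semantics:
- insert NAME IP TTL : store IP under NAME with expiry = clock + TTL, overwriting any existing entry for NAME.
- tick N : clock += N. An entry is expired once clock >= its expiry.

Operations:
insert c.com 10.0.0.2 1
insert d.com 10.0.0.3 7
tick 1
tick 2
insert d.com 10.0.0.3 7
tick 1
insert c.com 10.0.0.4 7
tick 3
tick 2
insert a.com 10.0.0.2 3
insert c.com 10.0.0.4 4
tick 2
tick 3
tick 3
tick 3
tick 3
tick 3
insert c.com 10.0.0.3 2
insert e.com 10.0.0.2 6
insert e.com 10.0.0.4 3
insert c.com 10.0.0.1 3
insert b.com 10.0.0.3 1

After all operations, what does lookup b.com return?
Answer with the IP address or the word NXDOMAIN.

Answer: 10.0.0.3

Derivation:
Op 1: insert c.com -> 10.0.0.2 (expiry=0+1=1). clock=0
Op 2: insert d.com -> 10.0.0.3 (expiry=0+7=7). clock=0
Op 3: tick 1 -> clock=1. purged={c.com}
Op 4: tick 2 -> clock=3.
Op 5: insert d.com -> 10.0.0.3 (expiry=3+7=10). clock=3
Op 6: tick 1 -> clock=4.
Op 7: insert c.com -> 10.0.0.4 (expiry=4+7=11). clock=4
Op 8: tick 3 -> clock=7.
Op 9: tick 2 -> clock=9.
Op 10: insert a.com -> 10.0.0.2 (expiry=9+3=12). clock=9
Op 11: insert c.com -> 10.0.0.4 (expiry=9+4=13). clock=9
Op 12: tick 2 -> clock=11. purged={d.com}
Op 13: tick 3 -> clock=14. purged={a.com,c.com}
Op 14: tick 3 -> clock=17.
Op 15: tick 3 -> clock=20.
Op 16: tick 3 -> clock=23.
Op 17: tick 3 -> clock=26.
Op 18: insert c.com -> 10.0.0.3 (expiry=26+2=28). clock=26
Op 19: insert e.com -> 10.0.0.2 (expiry=26+6=32). clock=26
Op 20: insert e.com -> 10.0.0.4 (expiry=26+3=29). clock=26
Op 21: insert c.com -> 10.0.0.1 (expiry=26+3=29). clock=26
Op 22: insert b.com -> 10.0.0.3 (expiry=26+1=27). clock=26
lookup b.com: present, ip=10.0.0.3 expiry=27 > clock=26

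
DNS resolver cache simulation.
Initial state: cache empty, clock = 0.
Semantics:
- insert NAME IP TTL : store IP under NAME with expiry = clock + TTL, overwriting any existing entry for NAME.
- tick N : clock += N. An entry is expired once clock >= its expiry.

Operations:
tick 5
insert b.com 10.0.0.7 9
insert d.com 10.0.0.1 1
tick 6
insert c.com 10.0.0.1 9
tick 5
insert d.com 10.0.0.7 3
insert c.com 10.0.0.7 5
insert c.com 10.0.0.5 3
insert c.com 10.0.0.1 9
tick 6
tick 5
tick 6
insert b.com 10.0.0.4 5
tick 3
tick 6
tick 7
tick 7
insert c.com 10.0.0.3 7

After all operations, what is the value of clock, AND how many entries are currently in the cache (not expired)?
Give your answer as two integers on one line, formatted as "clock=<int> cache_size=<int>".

Op 1: tick 5 -> clock=5.
Op 2: insert b.com -> 10.0.0.7 (expiry=5+9=14). clock=5
Op 3: insert d.com -> 10.0.0.1 (expiry=5+1=6). clock=5
Op 4: tick 6 -> clock=11. purged={d.com}
Op 5: insert c.com -> 10.0.0.1 (expiry=11+9=20). clock=11
Op 6: tick 5 -> clock=16. purged={b.com}
Op 7: insert d.com -> 10.0.0.7 (expiry=16+3=19). clock=16
Op 8: insert c.com -> 10.0.0.7 (expiry=16+5=21). clock=16
Op 9: insert c.com -> 10.0.0.5 (expiry=16+3=19). clock=16
Op 10: insert c.com -> 10.0.0.1 (expiry=16+9=25). clock=16
Op 11: tick 6 -> clock=22. purged={d.com}
Op 12: tick 5 -> clock=27. purged={c.com}
Op 13: tick 6 -> clock=33.
Op 14: insert b.com -> 10.0.0.4 (expiry=33+5=38). clock=33
Op 15: tick 3 -> clock=36.
Op 16: tick 6 -> clock=42. purged={b.com}
Op 17: tick 7 -> clock=49.
Op 18: tick 7 -> clock=56.
Op 19: insert c.com -> 10.0.0.3 (expiry=56+7=63). clock=56
Final clock = 56
Final cache (unexpired): {c.com} -> size=1

Answer: clock=56 cache_size=1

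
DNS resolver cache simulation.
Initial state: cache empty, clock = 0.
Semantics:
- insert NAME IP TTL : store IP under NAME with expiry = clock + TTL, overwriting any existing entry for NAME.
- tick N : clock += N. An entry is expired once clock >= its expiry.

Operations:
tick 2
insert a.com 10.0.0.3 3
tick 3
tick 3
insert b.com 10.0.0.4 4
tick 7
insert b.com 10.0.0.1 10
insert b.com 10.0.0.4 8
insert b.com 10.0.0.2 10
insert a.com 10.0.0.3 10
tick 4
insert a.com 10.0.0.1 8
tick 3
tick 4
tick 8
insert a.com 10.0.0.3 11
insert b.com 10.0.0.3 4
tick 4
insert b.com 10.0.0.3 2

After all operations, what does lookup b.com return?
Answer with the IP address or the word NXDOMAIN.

Answer: 10.0.0.3

Derivation:
Op 1: tick 2 -> clock=2.
Op 2: insert a.com -> 10.0.0.3 (expiry=2+3=5). clock=2
Op 3: tick 3 -> clock=5. purged={a.com}
Op 4: tick 3 -> clock=8.
Op 5: insert b.com -> 10.0.0.4 (expiry=8+4=12). clock=8
Op 6: tick 7 -> clock=15. purged={b.com}
Op 7: insert b.com -> 10.0.0.1 (expiry=15+10=25). clock=15
Op 8: insert b.com -> 10.0.0.4 (expiry=15+8=23). clock=15
Op 9: insert b.com -> 10.0.0.2 (expiry=15+10=25). clock=15
Op 10: insert a.com -> 10.0.0.3 (expiry=15+10=25). clock=15
Op 11: tick 4 -> clock=19.
Op 12: insert a.com -> 10.0.0.1 (expiry=19+8=27). clock=19
Op 13: tick 3 -> clock=22.
Op 14: tick 4 -> clock=26. purged={b.com}
Op 15: tick 8 -> clock=34. purged={a.com}
Op 16: insert a.com -> 10.0.0.3 (expiry=34+11=45). clock=34
Op 17: insert b.com -> 10.0.0.3 (expiry=34+4=38). clock=34
Op 18: tick 4 -> clock=38. purged={b.com}
Op 19: insert b.com -> 10.0.0.3 (expiry=38+2=40). clock=38
lookup b.com: present, ip=10.0.0.3 expiry=40 > clock=38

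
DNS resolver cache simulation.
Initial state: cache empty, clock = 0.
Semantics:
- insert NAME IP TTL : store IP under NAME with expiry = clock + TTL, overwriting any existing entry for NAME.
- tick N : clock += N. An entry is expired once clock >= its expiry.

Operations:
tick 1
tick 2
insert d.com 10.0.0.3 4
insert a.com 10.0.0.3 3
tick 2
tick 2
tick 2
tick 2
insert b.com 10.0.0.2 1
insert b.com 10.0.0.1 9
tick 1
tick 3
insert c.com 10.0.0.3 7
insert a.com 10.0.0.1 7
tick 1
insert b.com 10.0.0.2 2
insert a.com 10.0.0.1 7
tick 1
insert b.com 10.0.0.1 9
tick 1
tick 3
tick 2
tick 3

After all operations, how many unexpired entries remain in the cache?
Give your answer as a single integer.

Answer: 0

Derivation:
Op 1: tick 1 -> clock=1.
Op 2: tick 2 -> clock=3.
Op 3: insert d.com -> 10.0.0.3 (expiry=3+4=7). clock=3
Op 4: insert a.com -> 10.0.0.3 (expiry=3+3=6). clock=3
Op 5: tick 2 -> clock=5.
Op 6: tick 2 -> clock=7. purged={a.com,d.com}
Op 7: tick 2 -> clock=9.
Op 8: tick 2 -> clock=11.
Op 9: insert b.com -> 10.0.0.2 (expiry=11+1=12). clock=11
Op 10: insert b.com -> 10.0.0.1 (expiry=11+9=20). clock=11
Op 11: tick 1 -> clock=12.
Op 12: tick 3 -> clock=15.
Op 13: insert c.com -> 10.0.0.3 (expiry=15+7=22). clock=15
Op 14: insert a.com -> 10.0.0.1 (expiry=15+7=22). clock=15
Op 15: tick 1 -> clock=16.
Op 16: insert b.com -> 10.0.0.2 (expiry=16+2=18). clock=16
Op 17: insert a.com -> 10.0.0.1 (expiry=16+7=23). clock=16
Op 18: tick 1 -> clock=17.
Op 19: insert b.com -> 10.0.0.1 (expiry=17+9=26). clock=17
Op 20: tick 1 -> clock=18.
Op 21: tick 3 -> clock=21.
Op 22: tick 2 -> clock=23. purged={a.com,c.com}
Op 23: tick 3 -> clock=26. purged={b.com}
Final cache (unexpired): {} -> size=0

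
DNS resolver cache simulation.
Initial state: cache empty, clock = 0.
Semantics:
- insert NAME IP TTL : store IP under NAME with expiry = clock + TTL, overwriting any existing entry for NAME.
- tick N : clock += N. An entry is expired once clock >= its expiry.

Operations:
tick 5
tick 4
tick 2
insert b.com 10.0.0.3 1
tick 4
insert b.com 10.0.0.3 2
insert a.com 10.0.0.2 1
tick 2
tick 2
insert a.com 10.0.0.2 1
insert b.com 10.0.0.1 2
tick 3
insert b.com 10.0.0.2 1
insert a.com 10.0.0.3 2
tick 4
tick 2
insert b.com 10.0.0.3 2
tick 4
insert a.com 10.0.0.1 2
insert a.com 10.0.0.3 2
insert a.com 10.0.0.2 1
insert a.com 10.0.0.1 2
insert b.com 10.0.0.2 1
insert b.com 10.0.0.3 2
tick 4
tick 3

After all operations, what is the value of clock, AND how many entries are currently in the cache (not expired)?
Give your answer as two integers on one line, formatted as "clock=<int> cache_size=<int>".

Answer: clock=39 cache_size=0

Derivation:
Op 1: tick 5 -> clock=5.
Op 2: tick 4 -> clock=9.
Op 3: tick 2 -> clock=11.
Op 4: insert b.com -> 10.0.0.3 (expiry=11+1=12). clock=11
Op 5: tick 4 -> clock=15. purged={b.com}
Op 6: insert b.com -> 10.0.0.3 (expiry=15+2=17). clock=15
Op 7: insert a.com -> 10.0.0.2 (expiry=15+1=16). clock=15
Op 8: tick 2 -> clock=17. purged={a.com,b.com}
Op 9: tick 2 -> clock=19.
Op 10: insert a.com -> 10.0.0.2 (expiry=19+1=20). clock=19
Op 11: insert b.com -> 10.0.0.1 (expiry=19+2=21). clock=19
Op 12: tick 3 -> clock=22. purged={a.com,b.com}
Op 13: insert b.com -> 10.0.0.2 (expiry=22+1=23). clock=22
Op 14: insert a.com -> 10.0.0.3 (expiry=22+2=24). clock=22
Op 15: tick 4 -> clock=26. purged={a.com,b.com}
Op 16: tick 2 -> clock=28.
Op 17: insert b.com -> 10.0.0.3 (expiry=28+2=30). clock=28
Op 18: tick 4 -> clock=32. purged={b.com}
Op 19: insert a.com -> 10.0.0.1 (expiry=32+2=34). clock=32
Op 20: insert a.com -> 10.0.0.3 (expiry=32+2=34). clock=32
Op 21: insert a.com -> 10.0.0.2 (expiry=32+1=33). clock=32
Op 22: insert a.com -> 10.0.0.1 (expiry=32+2=34). clock=32
Op 23: insert b.com -> 10.0.0.2 (expiry=32+1=33). clock=32
Op 24: insert b.com -> 10.0.0.3 (expiry=32+2=34). clock=32
Op 25: tick 4 -> clock=36. purged={a.com,b.com}
Op 26: tick 3 -> clock=39.
Final clock = 39
Final cache (unexpired): {} -> size=0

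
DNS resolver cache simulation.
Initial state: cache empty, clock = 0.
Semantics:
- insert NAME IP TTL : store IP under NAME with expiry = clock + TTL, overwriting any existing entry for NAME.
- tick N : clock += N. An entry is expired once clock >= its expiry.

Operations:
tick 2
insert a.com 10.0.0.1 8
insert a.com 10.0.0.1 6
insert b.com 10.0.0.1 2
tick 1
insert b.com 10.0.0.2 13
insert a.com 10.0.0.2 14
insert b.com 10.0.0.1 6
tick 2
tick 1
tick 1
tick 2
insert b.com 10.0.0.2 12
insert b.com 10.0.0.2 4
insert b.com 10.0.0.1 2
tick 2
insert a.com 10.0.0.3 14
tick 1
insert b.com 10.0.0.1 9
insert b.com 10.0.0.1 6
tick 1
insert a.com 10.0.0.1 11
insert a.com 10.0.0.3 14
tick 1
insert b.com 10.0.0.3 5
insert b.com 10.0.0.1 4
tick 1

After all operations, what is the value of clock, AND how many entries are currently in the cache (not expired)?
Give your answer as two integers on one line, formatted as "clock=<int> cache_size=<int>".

Op 1: tick 2 -> clock=2.
Op 2: insert a.com -> 10.0.0.1 (expiry=2+8=10). clock=2
Op 3: insert a.com -> 10.0.0.1 (expiry=2+6=8). clock=2
Op 4: insert b.com -> 10.0.0.1 (expiry=2+2=4). clock=2
Op 5: tick 1 -> clock=3.
Op 6: insert b.com -> 10.0.0.2 (expiry=3+13=16). clock=3
Op 7: insert a.com -> 10.0.0.2 (expiry=3+14=17). clock=3
Op 8: insert b.com -> 10.0.0.1 (expiry=3+6=9). clock=3
Op 9: tick 2 -> clock=5.
Op 10: tick 1 -> clock=6.
Op 11: tick 1 -> clock=7.
Op 12: tick 2 -> clock=9. purged={b.com}
Op 13: insert b.com -> 10.0.0.2 (expiry=9+12=21). clock=9
Op 14: insert b.com -> 10.0.0.2 (expiry=9+4=13). clock=9
Op 15: insert b.com -> 10.0.0.1 (expiry=9+2=11). clock=9
Op 16: tick 2 -> clock=11. purged={b.com}
Op 17: insert a.com -> 10.0.0.3 (expiry=11+14=25). clock=11
Op 18: tick 1 -> clock=12.
Op 19: insert b.com -> 10.0.0.1 (expiry=12+9=21). clock=12
Op 20: insert b.com -> 10.0.0.1 (expiry=12+6=18). clock=12
Op 21: tick 1 -> clock=13.
Op 22: insert a.com -> 10.0.0.1 (expiry=13+11=24). clock=13
Op 23: insert a.com -> 10.0.0.3 (expiry=13+14=27). clock=13
Op 24: tick 1 -> clock=14.
Op 25: insert b.com -> 10.0.0.3 (expiry=14+5=19). clock=14
Op 26: insert b.com -> 10.0.0.1 (expiry=14+4=18). clock=14
Op 27: tick 1 -> clock=15.
Final clock = 15
Final cache (unexpired): {a.com,b.com} -> size=2

Answer: clock=15 cache_size=2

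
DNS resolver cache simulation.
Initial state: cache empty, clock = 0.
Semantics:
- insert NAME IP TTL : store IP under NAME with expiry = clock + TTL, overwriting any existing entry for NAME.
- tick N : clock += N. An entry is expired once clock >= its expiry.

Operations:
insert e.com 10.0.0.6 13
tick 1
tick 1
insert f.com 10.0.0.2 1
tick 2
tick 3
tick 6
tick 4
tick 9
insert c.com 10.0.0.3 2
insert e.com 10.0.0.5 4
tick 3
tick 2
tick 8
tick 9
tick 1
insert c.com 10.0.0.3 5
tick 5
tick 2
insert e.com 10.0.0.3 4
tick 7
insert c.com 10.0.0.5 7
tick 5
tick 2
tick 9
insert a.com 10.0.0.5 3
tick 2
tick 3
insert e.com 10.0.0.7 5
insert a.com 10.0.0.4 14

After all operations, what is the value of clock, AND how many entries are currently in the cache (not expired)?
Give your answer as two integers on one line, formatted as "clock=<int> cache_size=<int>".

Op 1: insert e.com -> 10.0.0.6 (expiry=0+13=13). clock=0
Op 2: tick 1 -> clock=1.
Op 3: tick 1 -> clock=2.
Op 4: insert f.com -> 10.0.0.2 (expiry=2+1=3). clock=2
Op 5: tick 2 -> clock=4. purged={f.com}
Op 6: tick 3 -> clock=7.
Op 7: tick 6 -> clock=13. purged={e.com}
Op 8: tick 4 -> clock=17.
Op 9: tick 9 -> clock=26.
Op 10: insert c.com -> 10.0.0.3 (expiry=26+2=28). clock=26
Op 11: insert e.com -> 10.0.0.5 (expiry=26+4=30). clock=26
Op 12: tick 3 -> clock=29. purged={c.com}
Op 13: tick 2 -> clock=31. purged={e.com}
Op 14: tick 8 -> clock=39.
Op 15: tick 9 -> clock=48.
Op 16: tick 1 -> clock=49.
Op 17: insert c.com -> 10.0.0.3 (expiry=49+5=54). clock=49
Op 18: tick 5 -> clock=54. purged={c.com}
Op 19: tick 2 -> clock=56.
Op 20: insert e.com -> 10.0.0.3 (expiry=56+4=60). clock=56
Op 21: tick 7 -> clock=63. purged={e.com}
Op 22: insert c.com -> 10.0.0.5 (expiry=63+7=70). clock=63
Op 23: tick 5 -> clock=68.
Op 24: tick 2 -> clock=70. purged={c.com}
Op 25: tick 9 -> clock=79.
Op 26: insert a.com -> 10.0.0.5 (expiry=79+3=82). clock=79
Op 27: tick 2 -> clock=81.
Op 28: tick 3 -> clock=84. purged={a.com}
Op 29: insert e.com -> 10.0.0.7 (expiry=84+5=89). clock=84
Op 30: insert a.com -> 10.0.0.4 (expiry=84+14=98). clock=84
Final clock = 84
Final cache (unexpired): {a.com,e.com} -> size=2

Answer: clock=84 cache_size=2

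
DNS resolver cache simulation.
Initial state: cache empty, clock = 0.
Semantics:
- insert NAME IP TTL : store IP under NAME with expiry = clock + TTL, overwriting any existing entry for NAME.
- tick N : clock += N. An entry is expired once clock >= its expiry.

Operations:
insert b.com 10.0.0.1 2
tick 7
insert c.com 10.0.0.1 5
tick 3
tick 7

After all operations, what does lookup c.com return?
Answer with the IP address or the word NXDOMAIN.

Answer: NXDOMAIN

Derivation:
Op 1: insert b.com -> 10.0.0.1 (expiry=0+2=2). clock=0
Op 2: tick 7 -> clock=7. purged={b.com}
Op 3: insert c.com -> 10.0.0.1 (expiry=7+5=12). clock=7
Op 4: tick 3 -> clock=10.
Op 5: tick 7 -> clock=17. purged={c.com}
lookup c.com: not in cache (expired or never inserted)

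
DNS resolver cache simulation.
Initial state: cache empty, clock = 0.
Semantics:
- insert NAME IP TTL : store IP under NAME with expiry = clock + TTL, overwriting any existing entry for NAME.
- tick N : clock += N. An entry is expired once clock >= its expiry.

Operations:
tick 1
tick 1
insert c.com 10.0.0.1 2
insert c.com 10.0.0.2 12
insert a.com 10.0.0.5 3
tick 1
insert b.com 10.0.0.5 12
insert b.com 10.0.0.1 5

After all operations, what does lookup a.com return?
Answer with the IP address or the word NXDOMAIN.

Op 1: tick 1 -> clock=1.
Op 2: tick 1 -> clock=2.
Op 3: insert c.com -> 10.0.0.1 (expiry=2+2=4). clock=2
Op 4: insert c.com -> 10.0.0.2 (expiry=2+12=14). clock=2
Op 5: insert a.com -> 10.0.0.5 (expiry=2+3=5). clock=2
Op 6: tick 1 -> clock=3.
Op 7: insert b.com -> 10.0.0.5 (expiry=3+12=15). clock=3
Op 8: insert b.com -> 10.0.0.1 (expiry=3+5=8). clock=3
lookup a.com: present, ip=10.0.0.5 expiry=5 > clock=3

Answer: 10.0.0.5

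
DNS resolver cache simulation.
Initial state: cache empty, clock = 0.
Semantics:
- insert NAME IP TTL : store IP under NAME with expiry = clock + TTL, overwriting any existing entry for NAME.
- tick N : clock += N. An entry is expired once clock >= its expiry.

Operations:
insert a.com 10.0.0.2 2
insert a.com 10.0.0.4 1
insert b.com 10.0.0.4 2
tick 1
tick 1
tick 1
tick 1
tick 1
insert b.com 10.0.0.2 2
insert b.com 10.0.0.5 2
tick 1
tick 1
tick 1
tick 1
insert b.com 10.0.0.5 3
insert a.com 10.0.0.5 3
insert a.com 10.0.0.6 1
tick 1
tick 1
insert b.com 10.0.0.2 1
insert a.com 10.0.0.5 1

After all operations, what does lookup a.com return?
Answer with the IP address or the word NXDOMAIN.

Op 1: insert a.com -> 10.0.0.2 (expiry=0+2=2). clock=0
Op 2: insert a.com -> 10.0.0.4 (expiry=0+1=1). clock=0
Op 3: insert b.com -> 10.0.0.4 (expiry=0+2=2). clock=0
Op 4: tick 1 -> clock=1. purged={a.com}
Op 5: tick 1 -> clock=2. purged={b.com}
Op 6: tick 1 -> clock=3.
Op 7: tick 1 -> clock=4.
Op 8: tick 1 -> clock=5.
Op 9: insert b.com -> 10.0.0.2 (expiry=5+2=7). clock=5
Op 10: insert b.com -> 10.0.0.5 (expiry=5+2=7). clock=5
Op 11: tick 1 -> clock=6.
Op 12: tick 1 -> clock=7. purged={b.com}
Op 13: tick 1 -> clock=8.
Op 14: tick 1 -> clock=9.
Op 15: insert b.com -> 10.0.0.5 (expiry=9+3=12). clock=9
Op 16: insert a.com -> 10.0.0.5 (expiry=9+3=12). clock=9
Op 17: insert a.com -> 10.0.0.6 (expiry=9+1=10). clock=9
Op 18: tick 1 -> clock=10. purged={a.com}
Op 19: tick 1 -> clock=11.
Op 20: insert b.com -> 10.0.0.2 (expiry=11+1=12). clock=11
Op 21: insert a.com -> 10.0.0.5 (expiry=11+1=12). clock=11
lookup a.com: present, ip=10.0.0.5 expiry=12 > clock=11

Answer: 10.0.0.5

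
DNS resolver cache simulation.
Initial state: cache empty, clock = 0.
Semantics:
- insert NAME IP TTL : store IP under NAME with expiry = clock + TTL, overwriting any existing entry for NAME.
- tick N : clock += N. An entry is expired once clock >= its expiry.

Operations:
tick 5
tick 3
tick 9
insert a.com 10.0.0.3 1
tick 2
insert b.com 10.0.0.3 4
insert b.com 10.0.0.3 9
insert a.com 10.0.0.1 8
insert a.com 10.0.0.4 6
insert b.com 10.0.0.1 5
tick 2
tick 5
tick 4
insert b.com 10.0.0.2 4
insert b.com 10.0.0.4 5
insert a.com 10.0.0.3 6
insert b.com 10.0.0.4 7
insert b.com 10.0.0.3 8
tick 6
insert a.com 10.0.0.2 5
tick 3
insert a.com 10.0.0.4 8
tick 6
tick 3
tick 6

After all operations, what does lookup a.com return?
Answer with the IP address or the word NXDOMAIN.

Answer: NXDOMAIN

Derivation:
Op 1: tick 5 -> clock=5.
Op 2: tick 3 -> clock=8.
Op 3: tick 9 -> clock=17.
Op 4: insert a.com -> 10.0.0.3 (expiry=17+1=18). clock=17
Op 5: tick 2 -> clock=19. purged={a.com}
Op 6: insert b.com -> 10.0.0.3 (expiry=19+4=23). clock=19
Op 7: insert b.com -> 10.0.0.3 (expiry=19+9=28). clock=19
Op 8: insert a.com -> 10.0.0.1 (expiry=19+8=27). clock=19
Op 9: insert a.com -> 10.0.0.4 (expiry=19+6=25). clock=19
Op 10: insert b.com -> 10.0.0.1 (expiry=19+5=24). clock=19
Op 11: tick 2 -> clock=21.
Op 12: tick 5 -> clock=26. purged={a.com,b.com}
Op 13: tick 4 -> clock=30.
Op 14: insert b.com -> 10.0.0.2 (expiry=30+4=34). clock=30
Op 15: insert b.com -> 10.0.0.4 (expiry=30+5=35). clock=30
Op 16: insert a.com -> 10.0.0.3 (expiry=30+6=36). clock=30
Op 17: insert b.com -> 10.0.0.4 (expiry=30+7=37). clock=30
Op 18: insert b.com -> 10.0.0.3 (expiry=30+8=38). clock=30
Op 19: tick 6 -> clock=36. purged={a.com}
Op 20: insert a.com -> 10.0.0.2 (expiry=36+5=41). clock=36
Op 21: tick 3 -> clock=39. purged={b.com}
Op 22: insert a.com -> 10.0.0.4 (expiry=39+8=47). clock=39
Op 23: tick 6 -> clock=45.
Op 24: tick 3 -> clock=48. purged={a.com}
Op 25: tick 6 -> clock=54.
lookup a.com: not in cache (expired or never inserted)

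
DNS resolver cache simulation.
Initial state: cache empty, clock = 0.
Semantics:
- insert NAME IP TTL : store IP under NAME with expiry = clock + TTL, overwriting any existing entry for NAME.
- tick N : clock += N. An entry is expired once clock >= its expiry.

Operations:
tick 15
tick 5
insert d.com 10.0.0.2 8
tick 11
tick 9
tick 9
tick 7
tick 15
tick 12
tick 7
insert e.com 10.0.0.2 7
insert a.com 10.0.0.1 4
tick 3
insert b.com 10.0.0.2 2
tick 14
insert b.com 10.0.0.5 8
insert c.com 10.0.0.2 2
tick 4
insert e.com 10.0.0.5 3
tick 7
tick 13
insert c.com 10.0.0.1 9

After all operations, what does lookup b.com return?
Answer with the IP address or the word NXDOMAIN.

Op 1: tick 15 -> clock=15.
Op 2: tick 5 -> clock=20.
Op 3: insert d.com -> 10.0.0.2 (expiry=20+8=28). clock=20
Op 4: tick 11 -> clock=31. purged={d.com}
Op 5: tick 9 -> clock=40.
Op 6: tick 9 -> clock=49.
Op 7: tick 7 -> clock=56.
Op 8: tick 15 -> clock=71.
Op 9: tick 12 -> clock=83.
Op 10: tick 7 -> clock=90.
Op 11: insert e.com -> 10.0.0.2 (expiry=90+7=97). clock=90
Op 12: insert a.com -> 10.0.0.1 (expiry=90+4=94). clock=90
Op 13: tick 3 -> clock=93.
Op 14: insert b.com -> 10.0.0.2 (expiry=93+2=95). clock=93
Op 15: tick 14 -> clock=107. purged={a.com,b.com,e.com}
Op 16: insert b.com -> 10.0.0.5 (expiry=107+8=115). clock=107
Op 17: insert c.com -> 10.0.0.2 (expiry=107+2=109). clock=107
Op 18: tick 4 -> clock=111. purged={c.com}
Op 19: insert e.com -> 10.0.0.5 (expiry=111+3=114). clock=111
Op 20: tick 7 -> clock=118. purged={b.com,e.com}
Op 21: tick 13 -> clock=131.
Op 22: insert c.com -> 10.0.0.1 (expiry=131+9=140). clock=131
lookup b.com: not in cache (expired or never inserted)

Answer: NXDOMAIN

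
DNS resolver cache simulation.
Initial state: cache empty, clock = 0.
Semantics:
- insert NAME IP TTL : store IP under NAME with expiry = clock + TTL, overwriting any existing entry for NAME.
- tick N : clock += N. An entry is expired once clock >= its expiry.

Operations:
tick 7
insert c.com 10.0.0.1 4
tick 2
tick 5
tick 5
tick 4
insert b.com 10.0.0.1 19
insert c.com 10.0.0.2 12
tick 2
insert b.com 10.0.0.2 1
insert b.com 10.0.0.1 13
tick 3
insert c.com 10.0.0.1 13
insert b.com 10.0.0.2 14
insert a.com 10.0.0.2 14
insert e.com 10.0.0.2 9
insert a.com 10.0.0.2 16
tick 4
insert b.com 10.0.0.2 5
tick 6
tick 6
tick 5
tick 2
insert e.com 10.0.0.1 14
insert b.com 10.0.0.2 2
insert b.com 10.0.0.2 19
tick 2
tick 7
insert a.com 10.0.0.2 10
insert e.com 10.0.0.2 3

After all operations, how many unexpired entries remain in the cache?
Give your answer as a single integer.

Answer: 3

Derivation:
Op 1: tick 7 -> clock=7.
Op 2: insert c.com -> 10.0.0.1 (expiry=7+4=11). clock=7
Op 3: tick 2 -> clock=9.
Op 4: tick 5 -> clock=14. purged={c.com}
Op 5: tick 5 -> clock=19.
Op 6: tick 4 -> clock=23.
Op 7: insert b.com -> 10.0.0.1 (expiry=23+19=42). clock=23
Op 8: insert c.com -> 10.0.0.2 (expiry=23+12=35). clock=23
Op 9: tick 2 -> clock=25.
Op 10: insert b.com -> 10.0.0.2 (expiry=25+1=26). clock=25
Op 11: insert b.com -> 10.0.0.1 (expiry=25+13=38). clock=25
Op 12: tick 3 -> clock=28.
Op 13: insert c.com -> 10.0.0.1 (expiry=28+13=41). clock=28
Op 14: insert b.com -> 10.0.0.2 (expiry=28+14=42). clock=28
Op 15: insert a.com -> 10.0.0.2 (expiry=28+14=42). clock=28
Op 16: insert e.com -> 10.0.0.2 (expiry=28+9=37). clock=28
Op 17: insert a.com -> 10.0.0.2 (expiry=28+16=44). clock=28
Op 18: tick 4 -> clock=32.
Op 19: insert b.com -> 10.0.0.2 (expiry=32+5=37). clock=32
Op 20: tick 6 -> clock=38. purged={b.com,e.com}
Op 21: tick 6 -> clock=44. purged={a.com,c.com}
Op 22: tick 5 -> clock=49.
Op 23: tick 2 -> clock=51.
Op 24: insert e.com -> 10.0.0.1 (expiry=51+14=65). clock=51
Op 25: insert b.com -> 10.0.0.2 (expiry=51+2=53). clock=51
Op 26: insert b.com -> 10.0.0.2 (expiry=51+19=70). clock=51
Op 27: tick 2 -> clock=53.
Op 28: tick 7 -> clock=60.
Op 29: insert a.com -> 10.0.0.2 (expiry=60+10=70). clock=60
Op 30: insert e.com -> 10.0.0.2 (expiry=60+3=63). clock=60
Final cache (unexpired): {a.com,b.com,e.com} -> size=3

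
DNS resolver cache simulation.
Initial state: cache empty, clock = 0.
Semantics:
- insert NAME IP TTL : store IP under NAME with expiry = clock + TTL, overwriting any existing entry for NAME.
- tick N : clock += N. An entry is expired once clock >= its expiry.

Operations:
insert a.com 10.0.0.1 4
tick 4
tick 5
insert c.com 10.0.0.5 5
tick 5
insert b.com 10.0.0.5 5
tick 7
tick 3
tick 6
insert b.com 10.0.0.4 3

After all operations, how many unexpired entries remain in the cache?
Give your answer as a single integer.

Answer: 1

Derivation:
Op 1: insert a.com -> 10.0.0.1 (expiry=0+4=4). clock=0
Op 2: tick 4 -> clock=4. purged={a.com}
Op 3: tick 5 -> clock=9.
Op 4: insert c.com -> 10.0.0.5 (expiry=9+5=14). clock=9
Op 5: tick 5 -> clock=14. purged={c.com}
Op 6: insert b.com -> 10.0.0.5 (expiry=14+5=19). clock=14
Op 7: tick 7 -> clock=21. purged={b.com}
Op 8: tick 3 -> clock=24.
Op 9: tick 6 -> clock=30.
Op 10: insert b.com -> 10.0.0.4 (expiry=30+3=33). clock=30
Final cache (unexpired): {b.com} -> size=1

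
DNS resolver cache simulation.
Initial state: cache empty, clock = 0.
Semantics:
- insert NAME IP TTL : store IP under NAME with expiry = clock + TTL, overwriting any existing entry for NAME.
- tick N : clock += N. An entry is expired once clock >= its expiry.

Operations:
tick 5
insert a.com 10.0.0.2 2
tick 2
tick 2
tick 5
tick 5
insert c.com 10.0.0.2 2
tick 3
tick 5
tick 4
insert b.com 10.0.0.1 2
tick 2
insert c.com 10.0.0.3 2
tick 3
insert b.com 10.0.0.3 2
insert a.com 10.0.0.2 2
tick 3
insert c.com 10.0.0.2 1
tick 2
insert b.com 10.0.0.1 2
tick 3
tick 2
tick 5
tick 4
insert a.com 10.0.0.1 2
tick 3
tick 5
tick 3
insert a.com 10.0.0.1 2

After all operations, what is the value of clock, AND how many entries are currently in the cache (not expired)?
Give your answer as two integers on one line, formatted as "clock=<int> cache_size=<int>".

Op 1: tick 5 -> clock=5.
Op 2: insert a.com -> 10.0.0.2 (expiry=5+2=7). clock=5
Op 3: tick 2 -> clock=7. purged={a.com}
Op 4: tick 2 -> clock=9.
Op 5: tick 5 -> clock=14.
Op 6: tick 5 -> clock=19.
Op 7: insert c.com -> 10.0.0.2 (expiry=19+2=21). clock=19
Op 8: tick 3 -> clock=22. purged={c.com}
Op 9: tick 5 -> clock=27.
Op 10: tick 4 -> clock=31.
Op 11: insert b.com -> 10.0.0.1 (expiry=31+2=33). clock=31
Op 12: tick 2 -> clock=33. purged={b.com}
Op 13: insert c.com -> 10.0.0.3 (expiry=33+2=35). clock=33
Op 14: tick 3 -> clock=36. purged={c.com}
Op 15: insert b.com -> 10.0.0.3 (expiry=36+2=38). clock=36
Op 16: insert a.com -> 10.0.0.2 (expiry=36+2=38). clock=36
Op 17: tick 3 -> clock=39. purged={a.com,b.com}
Op 18: insert c.com -> 10.0.0.2 (expiry=39+1=40). clock=39
Op 19: tick 2 -> clock=41. purged={c.com}
Op 20: insert b.com -> 10.0.0.1 (expiry=41+2=43). clock=41
Op 21: tick 3 -> clock=44. purged={b.com}
Op 22: tick 2 -> clock=46.
Op 23: tick 5 -> clock=51.
Op 24: tick 4 -> clock=55.
Op 25: insert a.com -> 10.0.0.1 (expiry=55+2=57). clock=55
Op 26: tick 3 -> clock=58. purged={a.com}
Op 27: tick 5 -> clock=63.
Op 28: tick 3 -> clock=66.
Op 29: insert a.com -> 10.0.0.1 (expiry=66+2=68). clock=66
Final clock = 66
Final cache (unexpired): {a.com} -> size=1

Answer: clock=66 cache_size=1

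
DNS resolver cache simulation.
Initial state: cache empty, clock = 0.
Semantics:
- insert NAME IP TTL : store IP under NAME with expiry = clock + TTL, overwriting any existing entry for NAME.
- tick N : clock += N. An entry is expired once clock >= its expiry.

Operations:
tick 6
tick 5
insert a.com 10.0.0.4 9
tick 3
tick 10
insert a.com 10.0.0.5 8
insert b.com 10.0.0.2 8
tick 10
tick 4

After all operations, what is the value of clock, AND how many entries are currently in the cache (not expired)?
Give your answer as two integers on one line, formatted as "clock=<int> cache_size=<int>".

Op 1: tick 6 -> clock=6.
Op 2: tick 5 -> clock=11.
Op 3: insert a.com -> 10.0.0.4 (expiry=11+9=20). clock=11
Op 4: tick 3 -> clock=14.
Op 5: tick 10 -> clock=24. purged={a.com}
Op 6: insert a.com -> 10.0.0.5 (expiry=24+8=32). clock=24
Op 7: insert b.com -> 10.0.0.2 (expiry=24+8=32). clock=24
Op 8: tick 10 -> clock=34. purged={a.com,b.com}
Op 9: tick 4 -> clock=38.
Final clock = 38
Final cache (unexpired): {} -> size=0

Answer: clock=38 cache_size=0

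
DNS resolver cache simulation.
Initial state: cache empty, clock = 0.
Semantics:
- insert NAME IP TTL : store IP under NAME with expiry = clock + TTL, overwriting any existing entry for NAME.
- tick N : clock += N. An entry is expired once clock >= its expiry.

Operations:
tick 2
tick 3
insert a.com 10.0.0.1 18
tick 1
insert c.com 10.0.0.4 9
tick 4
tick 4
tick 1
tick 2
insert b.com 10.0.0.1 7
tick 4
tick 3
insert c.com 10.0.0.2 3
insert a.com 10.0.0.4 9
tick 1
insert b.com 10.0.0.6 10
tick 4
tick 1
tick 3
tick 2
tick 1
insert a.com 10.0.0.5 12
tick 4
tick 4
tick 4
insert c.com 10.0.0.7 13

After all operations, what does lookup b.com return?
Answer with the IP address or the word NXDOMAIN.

Op 1: tick 2 -> clock=2.
Op 2: tick 3 -> clock=5.
Op 3: insert a.com -> 10.0.0.1 (expiry=5+18=23). clock=5
Op 4: tick 1 -> clock=6.
Op 5: insert c.com -> 10.0.0.4 (expiry=6+9=15). clock=6
Op 6: tick 4 -> clock=10.
Op 7: tick 4 -> clock=14.
Op 8: tick 1 -> clock=15. purged={c.com}
Op 9: tick 2 -> clock=17.
Op 10: insert b.com -> 10.0.0.1 (expiry=17+7=24). clock=17
Op 11: tick 4 -> clock=21.
Op 12: tick 3 -> clock=24. purged={a.com,b.com}
Op 13: insert c.com -> 10.0.0.2 (expiry=24+3=27). clock=24
Op 14: insert a.com -> 10.0.0.4 (expiry=24+9=33). clock=24
Op 15: tick 1 -> clock=25.
Op 16: insert b.com -> 10.0.0.6 (expiry=25+10=35). clock=25
Op 17: tick 4 -> clock=29. purged={c.com}
Op 18: tick 1 -> clock=30.
Op 19: tick 3 -> clock=33. purged={a.com}
Op 20: tick 2 -> clock=35. purged={b.com}
Op 21: tick 1 -> clock=36.
Op 22: insert a.com -> 10.0.0.5 (expiry=36+12=48). clock=36
Op 23: tick 4 -> clock=40.
Op 24: tick 4 -> clock=44.
Op 25: tick 4 -> clock=48. purged={a.com}
Op 26: insert c.com -> 10.0.0.7 (expiry=48+13=61). clock=48
lookup b.com: not in cache (expired or never inserted)

Answer: NXDOMAIN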